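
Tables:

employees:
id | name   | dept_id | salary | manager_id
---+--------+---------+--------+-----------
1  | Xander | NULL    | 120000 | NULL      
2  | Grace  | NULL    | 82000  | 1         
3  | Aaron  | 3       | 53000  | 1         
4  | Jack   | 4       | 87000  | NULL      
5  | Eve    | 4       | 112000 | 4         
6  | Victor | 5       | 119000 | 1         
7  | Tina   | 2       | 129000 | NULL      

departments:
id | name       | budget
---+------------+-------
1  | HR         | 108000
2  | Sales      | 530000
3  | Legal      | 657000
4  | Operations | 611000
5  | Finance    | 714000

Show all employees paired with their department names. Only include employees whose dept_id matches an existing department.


INNER JOIN keeps only employees rows whose dept_id matches an id in departments. Walk through each employee:
  - employee 1 (Xander): dept_id=NULL, no match -> dropped
  - employee 2 (Grace): dept_id=NULL, no match -> dropped
  - employee 3 (Aaron): dept_id=3 -> matches Legal
  - employee 4 (Jack): dept_id=4 -> matches Operations
  - employee 5 (Eve): dept_id=4 -> matches Operations
  - employee 6 (Victor): dept_id=5 -> matches Finance
  - employee 7 (Tina): dept_id=2 -> matches Sales
So 2 of 7 rows are dropped.

SQL:
SELECT a.name, b.name AS department
FROM employees a
INNER JOIN departments b ON a.dept_id = b.id

Result:
name   | department
-------+-----------
Aaron  | Legal     
Jack   | Operations
Eve    | Operations
Victor | Finance   
Tina   | Sales     


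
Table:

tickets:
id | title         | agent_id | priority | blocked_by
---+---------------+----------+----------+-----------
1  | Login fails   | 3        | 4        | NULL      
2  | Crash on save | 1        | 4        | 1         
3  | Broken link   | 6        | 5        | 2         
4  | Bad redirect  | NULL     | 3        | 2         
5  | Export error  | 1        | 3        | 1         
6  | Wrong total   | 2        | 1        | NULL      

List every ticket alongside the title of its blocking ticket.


This is a self-join: tickets is joined to a second copy of itself, matching each row's blocked_by to another row's id. Use LEFT JOIN so rows with blocked_by=NULL are kept.
  - ticket 1 (Login fails): blocked_by=NULL -> NULL
  - ticket 2 (Crash on save): blocked_by=1 -> Login fails
  - ticket 3 (Broken link): blocked_by=2 -> Crash on save
  - ticket 4 (Bad redirect): blocked_by=2 -> Crash on save
  - ticket 5 (Export error): blocked_by=1 -> Login fails
  - ticket 6 (Wrong total): blocked_by=NULL -> NULL

SQL:
SELECT a.title AS item, b.title AS blocked_by
FROM tickets a
LEFT JOIN tickets b ON a.blocked_by = b.id

Result:
item          | blocked_by   
--------------+--------------
Login fails   | NULL         
Crash on save | Login fails  
Broken link   | Crash on save
Bad redirect  | Crash on save
Export error  | Login fails  
Wrong total   | NULL         


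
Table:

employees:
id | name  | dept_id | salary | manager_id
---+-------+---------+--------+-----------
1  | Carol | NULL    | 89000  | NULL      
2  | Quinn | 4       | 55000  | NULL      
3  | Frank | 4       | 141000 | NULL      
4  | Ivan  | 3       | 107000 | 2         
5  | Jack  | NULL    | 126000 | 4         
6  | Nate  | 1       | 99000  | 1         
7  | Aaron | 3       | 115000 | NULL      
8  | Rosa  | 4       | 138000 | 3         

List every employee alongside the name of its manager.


This is a self-join: employees is joined to a second copy of itself, matching each row's manager_id to another row's id. Use LEFT JOIN so rows with manager_id=NULL are kept.
  - employee 1 (Carol): manager_id=NULL -> NULL
  - employee 2 (Quinn): manager_id=NULL -> NULL
  - employee 3 (Frank): manager_id=NULL -> NULL
  - employee 4 (Ivan): manager_id=2 -> Quinn
  - employee 5 (Jack): manager_id=4 -> Ivan
  - employee 6 (Nate): manager_id=1 -> Carol
  - employee 7 (Aaron): manager_id=NULL -> NULL
  - employee 8 (Rosa): manager_id=3 -> Frank

SQL:
SELECT a.name AS item, b.name AS manager
FROM employees a
LEFT JOIN employees b ON a.manager_id = b.id

Result:
item  | manager
------+--------
Carol | NULL   
Quinn | NULL   
Frank | NULL   
Ivan  | Quinn  
Jack  | Ivan   
Nate  | Carol  
Aaron | NULL   
Rosa  | Frank  


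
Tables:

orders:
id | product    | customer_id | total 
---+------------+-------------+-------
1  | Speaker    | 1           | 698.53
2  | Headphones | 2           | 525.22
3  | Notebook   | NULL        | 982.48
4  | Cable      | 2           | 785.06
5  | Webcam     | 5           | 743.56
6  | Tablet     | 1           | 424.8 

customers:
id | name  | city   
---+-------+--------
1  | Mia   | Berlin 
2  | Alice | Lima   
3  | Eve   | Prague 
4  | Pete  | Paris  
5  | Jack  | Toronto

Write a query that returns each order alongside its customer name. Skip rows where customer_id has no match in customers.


INNER JOIN keeps only orders rows whose customer_id matches an id in customers. Walk through each order:
  - order 1 (Speaker): customer_id=1 -> matches Mia
  - order 2 (Headphones): customer_id=2 -> matches Alice
  - order 3 (Notebook): customer_id=NULL, no match -> dropped
  - order 4 (Cable): customer_id=2 -> matches Alice
  - order 5 (Webcam): customer_id=5 -> matches Jack
  - order 6 (Tablet): customer_id=1 -> matches Mia
So 1 of 6 rows is dropped.

SQL:
SELECT a.product, b.name AS customer
FROM orders a
INNER JOIN customers b ON a.customer_id = b.id

Result:
product    | customer
-----------+---------
Speaker    | Mia     
Headphones | Alice   
Cable      | Alice   
Webcam     | Jack    
Tablet     | Mia     


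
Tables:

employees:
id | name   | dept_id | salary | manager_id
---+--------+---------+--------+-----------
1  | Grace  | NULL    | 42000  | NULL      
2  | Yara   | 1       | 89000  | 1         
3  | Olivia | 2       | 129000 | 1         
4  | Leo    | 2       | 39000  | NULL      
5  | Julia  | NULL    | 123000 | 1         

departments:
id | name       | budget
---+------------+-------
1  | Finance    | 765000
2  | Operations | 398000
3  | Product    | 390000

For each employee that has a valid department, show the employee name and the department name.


INNER JOIN keeps only employees rows whose dept_id matches an id in departments. Walk through each employee:
  - employee 1 (Grace): dept_id=NULL, no match -> dropped
  - employee 2 (Yara): dept_id=1 -> matches Finance
  - employee 3 (Olivia): dept_id=2 -> matches Operations
  - employee 4 (Leo): dept_id=2 -> matches Operations
  - employee 5 (Julia): dept_id=NULL, no match -> dropped
So 2 of 5 rows are dropped.

SQL:
SELECT a.name, b.name AS department
FROM employees a
INNER JOIN departments b ON a.dept_id = b.id

Result:
name   | department
-------+-----------
Yara   | Finance   
Olivia | Operations
Leo    | Operations


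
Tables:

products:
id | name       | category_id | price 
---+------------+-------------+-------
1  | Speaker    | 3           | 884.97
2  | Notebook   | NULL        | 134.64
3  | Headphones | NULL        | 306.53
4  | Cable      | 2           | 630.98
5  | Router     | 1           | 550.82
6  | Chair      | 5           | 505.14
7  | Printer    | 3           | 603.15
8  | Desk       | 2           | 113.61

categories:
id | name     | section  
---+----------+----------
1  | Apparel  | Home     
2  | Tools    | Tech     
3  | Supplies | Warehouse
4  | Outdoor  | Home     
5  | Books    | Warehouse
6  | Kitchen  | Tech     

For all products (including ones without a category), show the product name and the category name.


LEFT JOIN keeps every row from products (the left table); where category_id has no match in categories, the category columns become NULL. Walk through each product:
  - product 1 (Speaker): category_id=3 -> matches Supplies
  - product 2 (Notebook): category_id=NULL, no match -> kept with NULL
  - product 3 (Headphones): category_id=NULL, no match -> kept with NULL
  - product 4 (Cable): category_id=2 -> matches Tools
  - product 5 (Router): category_id=1 -> matches Apparel
  - product 6 (Chair): category_id=5 -> matches Books
  - product 7 (Printer): category_id=3 -> matches Supplies
  - product 8 (Desk): category_id=2 -> matches Tools
All 8 rows appear; 2 have NULL category.

SQL:
SELECT a.name, b.name AS category
FROM products a
LEFT JOIN categories b ON a.category_id = b.id

Result:
name       | category
-----------+---------
Speaker    | Supplies
Notebook   | NULL    
Headphones | NULL    
Cable      | Tools   
Router     | Apparel 
Chair      | Books   
Printer    | Supplies
Desk       | Tools   


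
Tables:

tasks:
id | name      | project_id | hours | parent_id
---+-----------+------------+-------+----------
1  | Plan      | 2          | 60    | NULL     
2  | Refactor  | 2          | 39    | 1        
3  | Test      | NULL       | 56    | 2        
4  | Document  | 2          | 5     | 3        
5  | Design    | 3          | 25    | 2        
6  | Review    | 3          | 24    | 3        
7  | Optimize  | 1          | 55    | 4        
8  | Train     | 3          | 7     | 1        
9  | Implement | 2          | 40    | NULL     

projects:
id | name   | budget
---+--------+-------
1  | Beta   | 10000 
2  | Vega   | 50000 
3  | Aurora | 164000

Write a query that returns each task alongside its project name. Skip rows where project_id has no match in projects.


INNER JOIN keeps only tasks rows whose project_id matches an id in projects. Walk through each task:
  - task 1 (Plan): project_id=2 -> matches Vega
  - task 2 (Refactor): project_id=2 -> matches Vega
  - task 3 (Test): project_id=NULL, no match -> dropped
  - task 4 (Document): project_id=2 -> matches Vega
  - task 5 (Design): project_id=3 -> matches Aurora
  - task 6 (Review): project_id=3 -> matches Aurora
  - task 7 (Optimize): project_id=1 -> matches Beta
  - task 8 (Train): project_id=3 -> matches Aurora
  - task 9 (Implement): project_id=2 -> matches Vega
So 1 of 9 rows is dropped.

SQL:
SELECT a.name, b.name AS project
FROM tasks a
INNER JOIN projects b ON a.project_id = b.id

Result:
name      | project
----------+--------
Plan      | Vega   
Refactor  | Vega   
Document  | Vega   
Design    | Aurora 
Review    | Aurora 
Optimize  | Beta   
Train     | Aurora 
Implement | Vega   


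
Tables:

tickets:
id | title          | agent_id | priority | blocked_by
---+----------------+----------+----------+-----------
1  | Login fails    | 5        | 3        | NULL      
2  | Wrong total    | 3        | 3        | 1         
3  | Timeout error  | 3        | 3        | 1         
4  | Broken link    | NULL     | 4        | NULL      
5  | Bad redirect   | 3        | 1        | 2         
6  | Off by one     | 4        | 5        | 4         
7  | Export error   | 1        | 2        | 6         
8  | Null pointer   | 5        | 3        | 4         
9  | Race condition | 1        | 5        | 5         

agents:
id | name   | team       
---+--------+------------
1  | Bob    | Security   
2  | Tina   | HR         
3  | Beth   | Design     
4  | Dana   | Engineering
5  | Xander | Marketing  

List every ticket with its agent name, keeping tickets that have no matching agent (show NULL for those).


LEFT JOIN keeps every row from tickets (the left table); where agent_id has no match in agents, the agent columns become NULL. Walk through each ticket:
  - ticket 1 (Login fails): agent_id=5 -> matches Xander
  - ticket 2 (Wrong total): agent_id=3 -> matches Beth
  - ticket 3 (Timeout error): agent_id=3 -> matches Beth
  - ticket 4 (Broken link): agent_id=NULL, no match -> kept with NULL
  - ticket 5 (Bad redirect): agent_id=3 -> matches Beth
  - ticket 6 (Off by one): agent_id=4 -> matches Dana
  - ticket 7 (Export error): agent_id=1 -> matches Bob
  - ticket 8 (Null pointer): agent_id=5 -> matches Xander
  - ticket 9 (Race condition): agent_id=1 -> matches Bob
All 9 rows appear; 1 has NULL agent.

SQL:
SELECT a.title, b.name AS agent
FROM tickets a
LEFT JOIN agents b ON a.agent_id = b.id

Result:
title          | agent 
---------------+-------
Login fails    | Xander
Wrong total    | Beth  
Timeout error  | Beth  
Broken link    | NULL  
Bad redirect   | Beth  
Off by one     | Dana  
Export error   | Bob   
Null pointer   | Xander
Race condition | Bob   


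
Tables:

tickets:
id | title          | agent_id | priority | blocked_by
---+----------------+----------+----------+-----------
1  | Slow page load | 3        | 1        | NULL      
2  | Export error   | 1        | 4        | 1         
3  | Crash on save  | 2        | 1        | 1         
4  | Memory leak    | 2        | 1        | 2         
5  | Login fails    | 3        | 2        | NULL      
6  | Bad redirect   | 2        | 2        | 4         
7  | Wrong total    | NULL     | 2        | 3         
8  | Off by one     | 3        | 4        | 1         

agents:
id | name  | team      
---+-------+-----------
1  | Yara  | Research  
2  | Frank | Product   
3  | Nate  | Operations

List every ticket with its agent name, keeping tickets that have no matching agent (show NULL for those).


LEFT JOIN keeps every row from tickets (the left table); where agent_id has no match in agents, the agent columns become NULL. Walk through each ticket:
  - ticket 1 (Slow page load): agent_id=3 -> matches Nate
  - ticket 2 (Export error): agent_id=1 -> matches Yara
  - ticket 3 (Crash on save): agent_id=2 -> matches Frank
  - ticket 4 (Memory leak): agent_id=2 -> matches Frank
  - ticket 5 (Login fails): agent_id=3 -> matches Nate
  - ticket 6 (Bad redirect): agent_id=2 -> matches Frank
  - ticket 7 (Wrong total): agent_id=NULL, no match -> kept with NULL
  - ticket 8 (Off by one): agent_id=3 -> matches Nate
All 8 rows appear; 1 has NULL agent.

SQL:
SELECT a.title, b.name AS agent
FROM tickets a
LEFT JOIN agents b ON a.agent_id = b.id

Result:
title          | agent
---------------+------
Slow page load | Nate 
Export error   | Yara 
Crash on save  | Frank
Memory leak    | Frank
Login fails    | Nate 
Bad redirect   | Frank
Wrong total    | NULL 
Off by one     | Nate 


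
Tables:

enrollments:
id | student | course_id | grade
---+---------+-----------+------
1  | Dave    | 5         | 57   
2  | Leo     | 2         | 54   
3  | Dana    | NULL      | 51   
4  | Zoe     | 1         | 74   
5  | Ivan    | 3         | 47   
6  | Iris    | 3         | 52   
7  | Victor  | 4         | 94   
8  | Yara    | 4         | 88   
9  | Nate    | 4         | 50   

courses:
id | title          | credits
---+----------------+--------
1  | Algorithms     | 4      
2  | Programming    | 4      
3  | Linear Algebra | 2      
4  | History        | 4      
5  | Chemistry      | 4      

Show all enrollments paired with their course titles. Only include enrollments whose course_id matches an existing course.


INNER JOIN keeps only enrollments rows whose course_id matches an id in courses. Walk through each enrollment:
  - enrollment 1 (Dave): course_id=5 -> matches Chemistry
  - enrollment 2 (Leo): course_id=2 -> matches Programming
  - enrollment 3 (Dana): course_id=NULL, no match -> dropped
  - enrollment 4 (Zoe): course_id=1 -> matches Algorithms
  - enrollment 5 (Ivan): course_id=3 -> matches Linear Algebra
  - enrollment 6 (Iris): course_id=3 -> matches Linear Algebra
  - enrollment 7 (Victor): course_id=4 -> matches History
  - enrollment 8 (Yara): course_id=4 -> matches History
  - enrollment 9 (Nate): course_id=4 -> matches History
So 1 of 9 rows is dropped.

SQL:
SELECT a.student, b.title AS course
FROM enrollments a
INNER JOIN courses b ON a.course_id = b.id

Result:
student | course        
--------+---------------
Dave    | Chemistry     
Leo     | Programming   
Zoe     | Algorithms    
Ivan    | Linear Algebra
Iris    | Linear Algebra
Victor  | History       
Yara    | History       
Nate    | History       


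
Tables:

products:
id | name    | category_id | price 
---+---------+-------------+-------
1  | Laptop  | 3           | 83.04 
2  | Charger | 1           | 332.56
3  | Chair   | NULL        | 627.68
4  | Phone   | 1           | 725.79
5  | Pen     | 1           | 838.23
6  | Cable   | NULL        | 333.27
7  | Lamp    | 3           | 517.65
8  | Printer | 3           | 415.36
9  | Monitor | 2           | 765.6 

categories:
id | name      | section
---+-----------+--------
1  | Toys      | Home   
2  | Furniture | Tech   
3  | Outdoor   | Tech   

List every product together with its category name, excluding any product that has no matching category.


INNER JOIN keeps only products rows whose category_id matches an id in categories. Walk through each product:
  - product 1 (Laptop): category_id=3 -> matches Outdoor
  - product 2 (Charger): category_id=1 -> matches Toys
  - product 3 (Chair): category_id=NULL, no match -> dropped
  - product 4 (Phone): category_id=1 -> matches Toys
  - product 5 (Pen): category_id=1 -> matches Toys
  - product 6 (Cable): category_id=NULL, no match -> dropped
  - product 7 (Lamp): category_id=3 -> matches Outdoor
  - product 8 (Printer): category_id=3 -> matches Outdoor
  - product 9 (Monitor): category_id=2 -> matches Furniture
So 2 of 9 rows are dropped.

SQL:
SELECT a.name, b.name AS category
FROM products a
INNER JOIN categories b ON a.category_id = b.id

Result:
name    | category 
--------+----------
Laptop  | Outdoor  
Charger | Toys     
Phone   | Toys     
Pen     | Toys     
Lamp    | Outdoor  
Printer | Outdoor  
Monitor | Furniture


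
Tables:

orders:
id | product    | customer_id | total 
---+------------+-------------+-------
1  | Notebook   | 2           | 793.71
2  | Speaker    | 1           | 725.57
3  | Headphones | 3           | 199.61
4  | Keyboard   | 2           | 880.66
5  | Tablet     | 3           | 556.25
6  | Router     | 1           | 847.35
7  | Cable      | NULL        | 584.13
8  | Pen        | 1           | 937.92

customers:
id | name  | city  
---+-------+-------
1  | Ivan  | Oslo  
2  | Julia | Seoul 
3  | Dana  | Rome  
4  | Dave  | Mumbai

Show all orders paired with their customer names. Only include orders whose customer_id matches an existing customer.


INNER JOIN keeps only orders rows whose customer_id matches an id in customers. Walk through each order:
  - order 1 (Notebook): customer_id=2 -> matches Julia
  - order 2 (Speaker): customer_id=1 -> matches Ivan
  - order 3 (Headphones): customer_id=3 -> matches Dana
  - order 4 (Keyboard): customer_id=2 -> matches Julia
  - order 5 (Tablet): customer_id=3 -> matches Dana
  - order 6 (Router): customer_id=1 -> matches Ivan
  - order 7 (Cable): customer_id=NULL, no match -> dropped
  - order 8 (Pen): customer_id=1 -> matches Ivan
So 1 of 8 rows is dropped.

SQL:
SELECT a.product, b.name AS customer
FROM orders a
INNER JOIN customers b ON a.customer_id = b.id

Result:
product    | customer
-----------+---------
Notebook   | Julia   
Speaker    | Ivan    
Headphones | Dana    
Keyboard   | Julia   
Tablet     | Dana    
Router     | Ivan    
Pen        | Ivan    


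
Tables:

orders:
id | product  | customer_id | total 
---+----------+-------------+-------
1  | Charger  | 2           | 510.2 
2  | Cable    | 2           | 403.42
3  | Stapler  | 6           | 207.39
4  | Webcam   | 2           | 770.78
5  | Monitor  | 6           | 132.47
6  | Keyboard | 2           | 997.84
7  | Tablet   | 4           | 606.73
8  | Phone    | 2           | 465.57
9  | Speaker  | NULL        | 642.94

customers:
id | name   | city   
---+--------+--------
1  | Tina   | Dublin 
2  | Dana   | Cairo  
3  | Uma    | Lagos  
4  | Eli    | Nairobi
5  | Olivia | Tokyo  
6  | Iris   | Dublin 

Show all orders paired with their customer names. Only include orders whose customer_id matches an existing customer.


INNER JOIN keeps only orders rows whose customer_id matches an id in customers. Walk through each order:
  - order 1 (Charger): customer_id=2 -> matches Dana
  - order 2 (Cable): customer_id=2 -> matches Dana
  - order 3 (Stapler): customer_id=6 -> matches Iris
  - order 4 (Webcam): customer_id=2 -> matches Dana
  - order 5 (Monitor): customer_id=6 -> matches Iris
  - order 6 (Keyboard): customer_id=2 -> matches Dana
  - order 7 (Tablet): customer_id=4 -> matches Eli
  - order 8 (Phone): customer_id=2 -> matches Dana
  - order 9 (Speaker): customer_id=NULL, no match -> dropped
So 1 of 9 rows is dropped.

SQL:
SELECT a.product, b.name AS customer
FROM orders a
INNER JOIN customers b ON a.customer_id = b.id

Result:
product  | customer
---------+---------
Charger  | Dana    
Cable    | Dana    
Stapler  | Iris    
Webcam   | Dana    
Monitor  | Iris    
Keyboard | Dana    
Tablet   | Eli     
Phone    | Dana    


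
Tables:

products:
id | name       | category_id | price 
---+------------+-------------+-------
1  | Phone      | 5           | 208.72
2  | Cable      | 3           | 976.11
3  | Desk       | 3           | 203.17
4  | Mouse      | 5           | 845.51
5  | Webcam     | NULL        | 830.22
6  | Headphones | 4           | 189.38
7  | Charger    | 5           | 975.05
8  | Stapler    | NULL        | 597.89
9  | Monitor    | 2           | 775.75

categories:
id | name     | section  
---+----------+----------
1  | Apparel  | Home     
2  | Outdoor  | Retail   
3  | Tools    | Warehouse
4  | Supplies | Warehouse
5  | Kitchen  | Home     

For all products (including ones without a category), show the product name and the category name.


LEFT JOIN keeps every row from products (the left table); where category_id has no match in categories, the category columns become NULL. Walk through each product:
  - product 1 (Phone): category_id=5 -> matches Kitchen
  - product 2 (Cable): category_id=3 -> matches Tools
  - product 3 (Desk): category_id=3 -> matches Tools
  - product 4 (Mouse): category_id=5 -> matches Kitchen
  - product 5 (Webcam): category_id=NULL, no match -> kept with NULL
  - product 6 (Headphones): category_id=4 -> matches Supplies
  - product 7 (Charger): category_id=5 -> matches Kitchen
  - product 8 (Stapler): category_id=NULL, no match -> kept with NULL
  - product 9 (Monitor): category_id=2 -> matches Outdoor
All 9 rows appear; 2 have NULL category.

SQL:
SELECT a.name, b.name AS category
FROM products a
LEFT JOIN categories b ON a.category_id = b.id

Result:
name       | category
-----------+---------
Phone      | Kitchen 
Cable      | Tools   
Desk       | Tools   
Mouse      | Kitchen 
Webcam     | NULL    
Headphones | Supplies
Charger    | Kitchen 
Stapler    | NULL    
Monitor    | Outdoor 


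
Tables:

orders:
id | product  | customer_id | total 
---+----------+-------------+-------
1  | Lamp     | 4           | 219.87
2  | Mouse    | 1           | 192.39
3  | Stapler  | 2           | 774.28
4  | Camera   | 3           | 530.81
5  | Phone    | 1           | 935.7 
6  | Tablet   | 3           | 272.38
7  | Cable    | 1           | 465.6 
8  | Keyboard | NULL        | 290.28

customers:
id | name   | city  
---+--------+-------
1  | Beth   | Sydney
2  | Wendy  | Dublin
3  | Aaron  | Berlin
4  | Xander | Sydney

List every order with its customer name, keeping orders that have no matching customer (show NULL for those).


LEFT JOIN keeps every row from orders (the left table); where customer_id has no match in customers, the customer columns become NULL. Walk through each order:
  - order 1 (Lamp): customer_id=4 -> matches Xander
  - order 2 (Mouse): customer_id=1 -> matches Beth
  - order 3 (Stapler): customer_id=2 -> matches Wendy
  - order 4 (Camera): customer_id=3 -> matches Aaron
  - order 5 (Phone): customer_id=1 -> matches Beth
  - order 6 (Tablet): customer_id=3 -> matches Aaron
  - order 7 (Cable): customer_id=1 -> matches Beth
  - order 8 (Keyboard): customer_id=NULL, no match -> kept with NULL
All 8 rows appear; 1 has NULL customer.

SQL:
SELECT a.product, b.name AS customer
FROM orders a
LEFT JOIN customers b ON a.customer_id = b.id

Result:
product  | customer
---------+---------
Lamp     | Xander  
Mouse    | Beth    
Stapler  | Wendy   
Camera   | Aaron   
Phone    | Beth    
Tablet   | Aaron   
Cable    | Beth    
Keyboard | NULL    


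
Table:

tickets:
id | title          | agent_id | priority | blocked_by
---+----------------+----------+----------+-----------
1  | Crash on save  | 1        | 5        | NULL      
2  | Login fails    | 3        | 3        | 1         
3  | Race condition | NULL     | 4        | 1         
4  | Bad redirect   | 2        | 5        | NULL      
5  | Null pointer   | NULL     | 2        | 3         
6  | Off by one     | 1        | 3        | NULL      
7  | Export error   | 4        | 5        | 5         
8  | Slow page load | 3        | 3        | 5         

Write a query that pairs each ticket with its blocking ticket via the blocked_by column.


This is a self-join: tickets is joined to a second copy of itself, matching each row's blocked_by to another row's id. Use LEFT JOIN so rows with blocked_by=NULL are kept.
  - ticket 1 (Crash on save): blocked_by=NULL -> NULL
  - ticket 2 (Login fails): blocked_by=1 -> Crash on save
  - ticket 3 (Race condition): blocked_by=1 -> Crash on save
  - ticket 4 (Bad redirect): blocked_by=NULL -> NULL
  - ticket 5 (Null pointer): blocked_by=3 -> Race condition
  - ticket 6 (Off by one): blocked_by=NULL -> NULL
  - ticket 7 (Export error): blocked_by=5 -> Null pointer
  - ticket 8 (Slow page load): blocked_by=5 -> Null pointer

SQL:
SELECT a.title AS item, b.title AS blocked_by
FROM tickets a
LEFT JOIN tickets b ON a.blocked_by = b.id

Result:
item           | blocked_by    
---------------+---------------
Crash on save  | NULL          
Login fails    | Crash on save 
Race condition | Crash on save 
Bad redirect   | NULL          
Null pointer   | Race condition
Off by one     | NULL          
Export error   | Null pointer  
Slow page load | Null pointer  


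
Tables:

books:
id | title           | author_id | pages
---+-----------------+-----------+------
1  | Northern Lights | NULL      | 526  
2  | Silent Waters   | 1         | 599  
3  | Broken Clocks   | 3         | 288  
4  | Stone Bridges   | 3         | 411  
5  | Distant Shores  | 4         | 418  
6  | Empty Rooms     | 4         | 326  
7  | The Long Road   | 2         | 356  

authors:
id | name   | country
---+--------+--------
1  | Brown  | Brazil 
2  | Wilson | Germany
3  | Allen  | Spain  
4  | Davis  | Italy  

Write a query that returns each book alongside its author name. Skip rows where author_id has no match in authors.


INNER JOIN keeps only books rows whose author_id matches an id in authors. Walk through each book:
  - book 1 (Northern Lights): author_id=NULL, no match -> dropped
  - book 2 (Silent Waters): author_id=1 -> matches Brown
  - book 3 (Broken Clocks): author_id=3 -> matches Allen
  - book 4 (Stone Bridges): author_id=3 -> matches Allen
  - book 5 (Distant Shores): author_id=4 -> matches Davis
  - book 6 (Empty Rooms): author_id=4 -> matches Davis
  - book 7 (The Long Road): author_id=2 -> matches Wilson
So 1 of 7 rows is dropped.

SQL:
SELECT a.title, b.name AS author
FROM books a
INNER JOIN authors b ON a.author_id = b.id

Result:
title          | author
---------------+-------
Silent Waters  | Brown 
Broken Clocks  | Allen 
Stone Bridges  | Allen 
Distant Shores | Davis 
Empty Rooms    | Davis 
The Long Road  | Wilson


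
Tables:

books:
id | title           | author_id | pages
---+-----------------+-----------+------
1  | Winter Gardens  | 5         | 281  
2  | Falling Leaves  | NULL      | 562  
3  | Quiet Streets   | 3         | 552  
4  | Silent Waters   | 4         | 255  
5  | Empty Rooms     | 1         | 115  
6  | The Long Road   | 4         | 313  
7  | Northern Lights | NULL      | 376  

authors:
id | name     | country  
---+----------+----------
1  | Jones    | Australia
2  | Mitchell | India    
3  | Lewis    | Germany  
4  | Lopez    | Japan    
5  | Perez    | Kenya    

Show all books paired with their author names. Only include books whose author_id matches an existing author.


INNER JOIN keeps only books rows whose author_id matches an id in authors. Walk through each book:
  - book 1 (Winter Gardens): author_id=5 -> matches Perez
  - book 2 (Falling Leaves): author_id=NULL, no match -> dropped
  - book 3 (Quiet Streets): author_id=3 -> matches Lewis
  - book 4 (Silent Waters): author_id=4 -> matches Lopez
  - book 5 (Empty Rooms): author_id=1 -> matches Jones
  - book 6 (The Long Road): author_id=4 -> matches Lopez
  - book 7 (Northern Lights): author_id=NULL, no match -> dropped
So 2 of 7 rows are dropped.

SQL:
SELECT a.title, b.name AS author
FROM books a
INNER JOIN authors b ON a.author_id = b.id

Result:
title          | author
---------------+-------
Winter Gardens | Perez 
Quiet Streets  | Lewis 
Silent Waters  | Lopez 
Empty Rooms    | Jones 
The Long Road  | Lopez 


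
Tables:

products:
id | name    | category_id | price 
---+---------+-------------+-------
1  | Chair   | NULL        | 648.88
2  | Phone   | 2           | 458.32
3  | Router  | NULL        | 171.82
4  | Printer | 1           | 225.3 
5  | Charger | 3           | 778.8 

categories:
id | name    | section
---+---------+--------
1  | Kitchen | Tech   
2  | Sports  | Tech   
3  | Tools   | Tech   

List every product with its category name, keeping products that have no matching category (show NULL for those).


LEFT JOIN keeps every row from products (the left table); where category_id has no match in categories, the category columns become NULL. Walk through each product:
  - product 1 (Chair): category_id=NULL, no match -> kept with NULL
  - product 2 (Phone): category_id=2 -> matches Sports
  - product 3 (Router): category_id=NULL, no match -> kept with NULL
  - product 4 (Printer): category_id=1 -> matches Kitchen
  - product 5 (Charger): category_id=3 -> matches Tools
All 5 rows appear; 2 have NULL category.

SQL:
SELECT a.name, b.name AS category
FROM products a
LEFT JOIN categories b ON a.category_id = b.id

Result:
name    | category
--------+---------
Chair   | NULL    
Phone   | Sports  
Router  | NULL    
Printer | Kitchen 
Charger | Tools   


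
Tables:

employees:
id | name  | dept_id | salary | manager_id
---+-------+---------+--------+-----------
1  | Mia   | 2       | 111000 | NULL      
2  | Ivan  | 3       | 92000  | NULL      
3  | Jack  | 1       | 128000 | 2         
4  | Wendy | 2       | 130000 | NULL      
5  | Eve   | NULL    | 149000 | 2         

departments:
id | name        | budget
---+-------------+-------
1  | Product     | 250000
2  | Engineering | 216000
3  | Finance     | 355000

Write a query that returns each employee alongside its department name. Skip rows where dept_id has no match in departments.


INNER JOIN keeps only employees rows whose dept_id matches an id in departments. Walk through each employee:
  - employee 1 (Mia): dept_id=2 -> matches Engineering
  - employee 2 (Ivan): dept_id=3 -> matches Finance
  - employee 3 (Jack): dept_id=1 -> matches Product
  - employee 4 (Wendy): dept_id=2 -> matches Engineering
  - employee 5 (Eve): dept_id=NULL, no match -> dropped
So 1 of 5 rows is dropped.

SQL:
SELECT a.name, b.name AS department
FROM employees a
INNER JOIN departments b ON a.dept_id = b.id

Result:
name  | department 
------+------------
Mia   | Engineering
Ivan  | Finance    
Jack  | Product    
Wendy | Engineering


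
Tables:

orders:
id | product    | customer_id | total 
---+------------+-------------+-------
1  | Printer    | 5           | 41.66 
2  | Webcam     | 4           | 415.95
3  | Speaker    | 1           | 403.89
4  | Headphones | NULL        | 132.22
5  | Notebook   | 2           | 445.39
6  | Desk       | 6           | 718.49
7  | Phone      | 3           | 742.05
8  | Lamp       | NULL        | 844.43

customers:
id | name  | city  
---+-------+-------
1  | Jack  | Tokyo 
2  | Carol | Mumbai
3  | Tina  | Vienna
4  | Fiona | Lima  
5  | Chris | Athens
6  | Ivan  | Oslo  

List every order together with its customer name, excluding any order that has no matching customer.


INNER JOIN keeps only orders rows whose customer_id matches an id in customers. Walk through each order:
  - order 1 (Printer): customer_id=5 -> matches Chris
  - order 2 (Webcam): customer_id=4 -> matches Fiona
  - order 3 (Speaker): customer_id=1 -> matches Jack
  - order 4 (Headphones): customer_id=NULL, no match -> dropped
  - order 5 (Notebook): customer_id=2 -> matches Carol
  - order 6 (Desk): customer_id=6 -> matches Ivan
  - order 7 (Phone): customer_id=3 -> matches Tina
  - order 8 (Lamp): customer_id=NULL, no match -> dropped
So 2 of 8 rows are dropped.

SQL:
SELECT a.product, b.name AS customer
FROM orders a
INNER JOIN customers b ON a.customer_id = b.id

Result:
product  | customer
---------+---------
Printer  | Chris   
Webcam   | Fiona   
Speaker  | Jack    
Notebook | Carol   
Desk     | Ivan    
Phone    | Tina    


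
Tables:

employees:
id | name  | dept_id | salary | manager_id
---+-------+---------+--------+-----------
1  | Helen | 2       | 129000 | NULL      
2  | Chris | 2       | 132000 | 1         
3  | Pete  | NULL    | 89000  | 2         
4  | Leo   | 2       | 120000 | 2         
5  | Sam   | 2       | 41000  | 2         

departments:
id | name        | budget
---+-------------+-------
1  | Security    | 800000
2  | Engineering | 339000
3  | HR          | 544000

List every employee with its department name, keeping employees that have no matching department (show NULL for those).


LEFT JOIN keeps every row from employees (the left table); where dept_id has no match in departments, the department columns become NULL. Walk through each employee:
  - employee 1 (Helen): dept_id=2 -> matches Engineering
  - employee 2 (Chris): dept_id=2 -> matches Engineering
  - employee 3 (Pete): dept_id=NULL, no match -> kept with NULL
  - employee 4 (Leo): dept_id=2 -> matches Engineering
  - employee 5 (Sam): dept_id=2 -> matches Engineering
All 5 rows appear; 1 has NULL department.

SQL:
SELECT a.name, b.name AS department
FROM employees a
LEFT JOIN departments b ON a.dept_id = b.id

Result:
name  | department 
------+------------
Helen | Engineering
Chris | Engineering
Pete  | NULL       
Leo   | Engineering
Sam   | Engineering


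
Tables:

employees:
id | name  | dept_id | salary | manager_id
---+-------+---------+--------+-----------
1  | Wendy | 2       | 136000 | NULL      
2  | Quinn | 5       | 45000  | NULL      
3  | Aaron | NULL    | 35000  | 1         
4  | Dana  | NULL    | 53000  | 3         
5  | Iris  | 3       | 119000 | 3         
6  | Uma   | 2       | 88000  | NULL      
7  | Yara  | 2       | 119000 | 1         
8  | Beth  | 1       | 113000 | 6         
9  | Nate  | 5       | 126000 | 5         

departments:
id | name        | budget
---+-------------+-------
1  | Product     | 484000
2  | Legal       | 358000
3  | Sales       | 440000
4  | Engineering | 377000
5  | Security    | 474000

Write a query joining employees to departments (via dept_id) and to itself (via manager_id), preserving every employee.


Two LEFT JOINs from the same base table employees: one to departments via dept_id, one to employees itself via manager_id. Both are LEFT so every employee is preserved.
Match against departments:
  - employee 1 (Wendy): dept_id=2 -> matches Legal
  - employee 2 (Quinn): dept_id=5 -> matches Security
  - employee 3 (Aaron): dept_id=NULL, no match -> kept with NULL
  - employee 4 (Dana): dept_id=NULL, no match -> kept with NULL
  - employee 5 (Iris): dept_id=3 -> matches Sales
  - employee 6 (Uma): dept_id=2 -> matches Legal
  - employee 7 (Yara): dept_id=2 -> matches Legal
  - employee 8 (Beth): dept_id=1 -> matches Product
  - employee 9 (Nate): dept_id=5 -> matches Security
Match against employees (self):
  - employee 1 (Wendy): manager_id=NULL -> NULL
  - employee 2 (Quinn): manager_id=NULL -> NULL
  - employee 3 (Aaron): manager_id=1 -> Wendy
  - employee 4 (Dana): manager_id=3 -> Aaron
  - employee 5 (Iris): manager_id=3 -> Aaron
  - employee 6 (Uma): manager_id=NULL -> NULL
  - employee 7 (Yara): manager_id=1 -> Wendy
  - employee 8 (Beth): manager_id=6 -> Uma
  - employee 9 (Nate): manager_id=5 -> Iris

SQL:
SELECT a.name, b.name AS department, c.name AS manager
FROM employees a
LEFT JOIN departments b ON a.dept_id = b.id
LEFT JOIN employees c ON a.manager_id = c.id

Result:
name  | department | manager
------+------------+--------
Wendy | Legal      | NULL   
Quinn | Security   | NULL   
Aaron | NULL       | Wendy  
Dana  | NULL       | Aaron  
Iris  | Sales      | Aaron  
Uma   | Legal      | NULL   
Yara  | Legal      | Wendy  
Beth  | Product    | Uma    
Nate  | Security   | Iris   


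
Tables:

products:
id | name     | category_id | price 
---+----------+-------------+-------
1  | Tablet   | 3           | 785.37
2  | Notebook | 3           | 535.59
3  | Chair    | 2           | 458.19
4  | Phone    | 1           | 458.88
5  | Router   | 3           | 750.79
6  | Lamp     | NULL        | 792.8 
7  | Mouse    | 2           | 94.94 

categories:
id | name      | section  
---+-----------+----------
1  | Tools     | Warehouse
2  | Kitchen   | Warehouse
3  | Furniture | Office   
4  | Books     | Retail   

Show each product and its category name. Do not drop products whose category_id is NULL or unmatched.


LEFT JOIN keeps every row from products (the left table); where category_id has no match in categories, the category columns become NULL. Walk through each product:
  - product 1 (Tablet): category_id=3 -> matches Furniture
  - product 2 (Notebook): category_id=3 -> matches Furniture
  - product 3 (Chair): category_id=2 -> matches Kitchen
  - product 4 (Phone): category_id=1 -> matches Tools
  - product 5 (Router): category_id=3 -> matches Furniture
  - product 6 (Lamp): category_id=NULL, no match -> kept with NULL
  - product 7 (Mouse): category_id=2 -> matches Kitchen
All 7 rows appear; 1 has NULL category.

SQL:
SELECT a.name, b.name AS category
FROM products a
LEFT JOIN categories b ON a.category_id = b.id

Result:
name     | category 
---------+----------
Tablet   | Furniture
Notebook | Furniture
Chair    | Kitchen  
Phone    | Tools    
Router   | Furniture
Lamp     | NULL     
Mouse    | Kitchen  


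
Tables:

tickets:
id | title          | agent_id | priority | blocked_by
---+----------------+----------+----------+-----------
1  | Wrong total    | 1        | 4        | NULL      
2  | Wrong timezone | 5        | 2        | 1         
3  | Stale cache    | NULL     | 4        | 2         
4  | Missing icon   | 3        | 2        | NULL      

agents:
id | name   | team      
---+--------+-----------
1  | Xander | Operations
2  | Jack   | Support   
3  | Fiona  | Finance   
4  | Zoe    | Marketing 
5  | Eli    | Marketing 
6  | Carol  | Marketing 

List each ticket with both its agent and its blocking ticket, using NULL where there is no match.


Two LEFT JOINs from the same base table tickets: one to agents via agent_id, one to tickets itself via blocked_by. Both are LEFT so every ticket is preserved.
Match against agents:
  - ticket 1 (Wrong total): agent_id=1 -> matches Xander
  - ticket 2 (Wrong timezone): agent_id=5 -> matches Eli
  - ticket 3 (Stale cache): agent_id=NULL, no match -> kept with NULL
  - ticket 4 (Missing icon): agent_id=3 -> matches Fiona
Match against tickets (self):
  - ticket 1 (Wrong total): blocked_by=NULL -> NULL
  - ticket 2 (Wrong timezone): blocked_by=1 -> Wrong total
  - ticket 3 (Stale cache): blocked_by=2 -> Wrong timezone
  - ticket 4 (Missing icon): blocked_by=NULL -> NULL

SQL:
SELECT a.title, b.name AS agent, c.title AS blocked_by
FROM tickets a
LEFT JOIN agents b ON a.agent_id = b.id
LEFT JOIN tickets c ON a.blocked_by = c.id

Result:
title          | agent  | blocked_by    
---------------+--------+---------------
Wrong total    | Xander | NULL          
Wrong timezone | Eli    | Wrong total   
Stale cache    | NULL   | Wrong timezone
Missing icon   | Fiona  | NULL          


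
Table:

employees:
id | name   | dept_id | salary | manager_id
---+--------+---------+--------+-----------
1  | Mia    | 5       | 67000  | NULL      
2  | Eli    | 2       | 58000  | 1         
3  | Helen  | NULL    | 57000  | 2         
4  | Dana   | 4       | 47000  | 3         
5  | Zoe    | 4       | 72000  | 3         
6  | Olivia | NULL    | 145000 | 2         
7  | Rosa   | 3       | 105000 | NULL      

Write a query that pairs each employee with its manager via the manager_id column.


This is a self-join: employees is joined to a second copy of itself, matching each row's manager_id to another row's id. Use LEFT JOIN so rows with manager_id=NULL are kept.
  - employee 1 (Mia): manager_id=NULL -> NULL
  - employee 2 (Eli): manager_id=1 -> Mia
  - employee 3 (Helen): manager_id=2 -> Eli
  - employee 4 (Dana): manager_id=3 -> Helen
  - employee 5 (Zoe): manager_id=3 -> Helen
  - employee 6 (Olivia): manager_id=2 -> Eli
  - employee 7 (Rosa): manager_id=NULL -> NULL

SQL:
SELECT a.name AS item, b.name AS manager
FROM employees a
LEFT JOIN employees b ON a.manager_id = b.id

Result:
item   | manager
-------+--------
Mia    | NULL   
Eli    | Mia    
Helen  | Eli    
Dana   | Helen  
Zoe    | Helen  
Olivia | Eli    
Rosa   | NULL   
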